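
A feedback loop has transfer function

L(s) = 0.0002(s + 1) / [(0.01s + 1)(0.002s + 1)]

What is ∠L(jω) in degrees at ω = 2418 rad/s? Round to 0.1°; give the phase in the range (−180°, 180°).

-76.0°

At ω = 2418 rad/s:
zero (1 + j2418·1) = 1 + j2418 → |·| ≈ 2418, ∠ ≈ 89.98°
pole (1 + j2418·0.01) = 1 + j24.18 → |·| ≈ 24.201, ∠ ≈ 87.63°
pole (1 + j2418·0.002) = 1 + j4.836 → |·| ≈ 4.9383, ∠ ≈ 78.32°
∠L = (89.98°) − (87.63° + 78.32°) = -75.97°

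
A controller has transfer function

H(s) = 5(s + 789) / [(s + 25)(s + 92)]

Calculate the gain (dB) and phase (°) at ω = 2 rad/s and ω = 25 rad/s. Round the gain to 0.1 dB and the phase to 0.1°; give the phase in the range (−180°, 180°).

At s = jω = j2:
zero (s+789): 789 + j2 → |·| = √(789²+2²) = √622525 ≈ 789, ∠ = arctan(2/789) ≈ 0.15°
pole (s+25): 25 + j2 → |·| = √(25²+2²) = √629 ≈ 25.08, ∠ = arctan(2/25) ≈ 4.57°
pole (s+92): 92 + j2 → |·| = √(92²+2²) = √8468 ≈ 92.022, ∠ = arctan(2/92) ≈ 1.25°
|H| = 5 · 789 / 2307.9 ≈ 1.7093
Gain = 20 log₁₀(1.7093) ≈ 4.66 dB
∠H = 0.15° − 5.82° = -5.67°

At s = jω = j25:
zero (s+789): 789 + j25 → |·| = √(789²+25²) = √623146 ≈ 789.4, ∠ = arctan(25/789) ≈ 1.81°
pole (s+25): 25 + j25 → |·| = √(25²+25²) = √1250 ≈ 35.355, ∠ = arctan(25/25) ≈ 45.00°
pole (s+92): 92 + j25 → |·| = √(92²+25²) = √9089 ≈ 95.336, ∠ = arctan(25/92) ≈ 15.20°
|H| = 5 · 789.4 / 3370.6 ≈ 1.171
Gain = 20 log₁₀(1.171) ≈ 1.37 dB
∠H = 1.81° − 60.20° = -58.39°

ω = 2: 4.7 dB, -5.7°; ω = 25: 1.4 dB, -58.4°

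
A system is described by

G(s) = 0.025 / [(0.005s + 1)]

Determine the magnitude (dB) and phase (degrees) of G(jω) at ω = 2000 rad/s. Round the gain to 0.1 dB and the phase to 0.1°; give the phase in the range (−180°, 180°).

At ω = 2000 rad/s:
pole (1 + j2000·0.005) = 1 + j10 → |·| ≈ 10.05, ∠ ≈ 84.29°
|G| = 0.025 · 1 / (10.05) ≈ 0.0024876
Gain = 20 log₁₀(0.0024876) ≈ -52.08 dB
∠G = (0°) − (84.29°) = -84.29°

-52.1 dB, -84.3°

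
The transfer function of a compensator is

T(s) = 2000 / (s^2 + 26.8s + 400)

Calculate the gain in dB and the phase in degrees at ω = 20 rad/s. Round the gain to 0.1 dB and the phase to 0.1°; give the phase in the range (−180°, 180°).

11.4 dB, -90.0°

At s = jω = j20:
quadratic: (j20)² + 26.8·j20 + 400 = 0 + j536 → |·| ≈ 536, ∠ ≈ 90.00°
|T| = 2000 / 536 ≈ 3.7313
Gain = 20 log₁₀(3.7313) ≈ 11.44 dB
∠T = 0.00° − 90.00° = -90.00°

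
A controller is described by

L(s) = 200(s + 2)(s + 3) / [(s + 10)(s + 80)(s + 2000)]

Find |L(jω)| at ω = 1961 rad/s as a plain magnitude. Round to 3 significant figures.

0.0713

At s = jω = j1961:
zero (s+2): 2 + j1961 → |·| = √(2²+1961²) = √3845525 ≈ 1961, ∠ = arctan(1961/2) ≈ 89.94°
zero (s+3): 3 + j1961 → |·| = √(3²+1961²) = √3845530 ≈ 1961, ∠ = arctan(1961/3) ≈ 89.91°
pole (s+10): 10 + j1961 → |·| = √(10²+1961²) = √3845621 ≈ 1961, ∠ = arctan(1961/10) ≈ 89.71°
pole (s+80): 80 + j1961 → |·| = √(80²+1961²) = √3851921 ≈ 1962.6, ∠ = arctan(1961/80) ≈ 87.66°
pole (s+2000): 2000 + j1961 → |·| = √(2000²+1961²) = √7845521 ≈ 2801, ∠ = arctan(1961/2000) ≈ 44.44°
|L| = 200 · 3.8455e+06 / 1.078e+10 ≈ 0.071345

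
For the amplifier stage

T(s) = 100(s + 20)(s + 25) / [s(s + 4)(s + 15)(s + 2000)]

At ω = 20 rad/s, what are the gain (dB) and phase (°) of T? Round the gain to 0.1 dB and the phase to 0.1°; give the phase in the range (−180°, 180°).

At s = jω = j20:
zero (s+20): 20 + j20 → |·| = √(20²+20²) = √800 ≈ 28.284, ∠ = arctan(20/20) ≈ 45.00°
zero (s+25): 25 + j20 → |·| = √(25²+20²) = √1025 ≈ 32.016, ∠ = arctan(20/25) ≈ 38.66°
pole (s+4): 4 + j20 → |·| = √(4²+20²) = √416 ≈ 20.396, ∠ = arctan(20/4) ≈ 78.69°
pole (s+15): 15 + j20 → |·| = √(15²+20²) = √625 ≈ 25, ∠ = arctan(20/15) ≈ 53.13°
pole (s+2000): 2000 + j20 → |·| = √(2000²+20²) = √4000400 ≈ 2000.1, ∠ = arctan(20/2000) ≈ 0.57°
pole at origin: |s| = 20, ∠ = 90.00° (in denominator)
|T| = 100 · 905.54 / 2.0397e+07 ≈ 0.0044396
Gain = 20 log₁₀(0.0044396) ≈ -47.05 dB
∠T = 83.66° − 222.39° = -138.73°

-47.1 dB, -138.7°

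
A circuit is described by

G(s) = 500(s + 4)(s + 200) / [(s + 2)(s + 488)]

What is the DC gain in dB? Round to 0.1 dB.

52.3 dB

G(0) = 500·4·200 / (2·488) ≈ 409.84
20 log₁₀(409.84) ≈ 52.25 dB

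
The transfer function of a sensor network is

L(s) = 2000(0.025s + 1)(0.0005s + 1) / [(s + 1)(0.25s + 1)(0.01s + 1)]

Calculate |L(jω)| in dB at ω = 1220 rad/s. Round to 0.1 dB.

-36.1 dB

At ω = 1220 rad/s:
zero (1 + j1220·0.025) = 1 + j30.5 → |·| ≈ 30.516, ∠ ≈ 88.12°
zero (1 + j1220·0.0005) = 1 + j0.61 → |·| ≈ 1.1714, ∠ ≈ 31.38°
pole (1 + j1220·1) = 1 + j1220 → |·| ≈ 1220, ∠ ≈ 89.95°
pole (1 + j1220·0.25) = 1 + j305 → |·| ≈ 305, ∠ ≈ 89.81°
pole (1 + j1220·0.01) = 1 + j12.2 → |·| ≈ 12.241, ∠ ≈ 85.31°
|L| = 2000 · 30.516 · 1.1714 / (1220 · 305 · 12.241) ≈ 0.015696
Gain = 20 log₁₀(0.015696) ≈ -36.08 dB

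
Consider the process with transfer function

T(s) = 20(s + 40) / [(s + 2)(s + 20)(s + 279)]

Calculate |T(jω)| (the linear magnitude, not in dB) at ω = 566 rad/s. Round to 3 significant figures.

5.61e-05

At s = jω = j566:
zero (s+40): 40 + j566 → |·| = √(40²+566²) = √321956 ≈ 567.41, ∠ = arctan(566/40) ≈ 85.96°
pole (s+2): 2 + j566 → |·| = √(2²+566²) = √320360 ≈ 566, ∠ = arctan(566/2) ≈ 89.80°
pole (s+20): 20 + j566 → |·| = √(20²+566²) = √320756 ≈ 566.35, ∠ = arctan(566/20) ≈ 87.98°
pole (s+279): 279 + j566 → |·| = √(279²+566²) = √398197 ≈ 631.03, ∠ = arctan(566/279) ≈ 63.76°
|T| = 20 · 567.41 / 2.0228e+08 ≈ 5.6101e-05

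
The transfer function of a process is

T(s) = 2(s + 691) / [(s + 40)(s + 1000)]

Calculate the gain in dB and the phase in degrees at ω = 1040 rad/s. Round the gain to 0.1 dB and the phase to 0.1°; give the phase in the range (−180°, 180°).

At s = jω = j1040:
zero (s+691): 691 + j1040 → |·| = √(691²+1040²) = √1559081 ≈ 1248.6, ∠ = arctan(1040/691) ≈ 56.40°
pole (s+40): 40 + j1040 → |·| = √(40²+1040²) = √1083200 ≈ 1040.8, ∠ = arctan(1040/40) ≈ 87.80°
pole (s+1000): 1000 + j1040 → |·| = √(1000²+1040²) = √2081600 ≈ 1442.8, ∠ = arctan(1040/1000) ≈ 46.12°
|T| = 2 · 1248.6 / 1.5017e+06 ≈ 0.0016629
Gain = 20 log₁₀(0.0016629) ≈ -55.58 dB
∠T = 56.40° − 133.92° = -77.52°

-55.6 dB, -77.5°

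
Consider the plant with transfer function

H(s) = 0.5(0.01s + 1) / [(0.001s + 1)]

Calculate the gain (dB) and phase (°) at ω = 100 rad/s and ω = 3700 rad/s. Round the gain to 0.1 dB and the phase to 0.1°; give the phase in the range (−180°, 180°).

At ω = 100 rad/s:
zero (1 + j100·0.01) = 1 + j1 → |·| ≈ 1.4142, ∠ ≈ 45.00°
pole (1 + j100·0.001) = 1 + j0.1 → |·| ≈ 1.005, ∠ ≈ 5.71°
|H| = 0.5 · 1.4142 / (1.005) ≈ 0.70358
Gain = 20 log₁₀(0.70358) ≈ -3.05 dB
∠H = (45.00°) − (5.71°) = 39.29°

At ω = 3700 rad/s:
zero (1 + j3700·0.01) = 1 + j37 → |·| ≈ 37.014, ∠ ≈ 88.45°
pole (1 + j3700·0.001) = 1 + j3.7 → |·| ≈ 3.8328, ∠ ≈ 74.88°
|H| = 0.5 · 37.014 / (3.8328) ≈ 4.8286
Gain = 20 log₁₀(4.8286) ≈ 13.68 dB
∠H = (88.45°) − (74.88°) = 13.57°

ω = 100: -3.1 dB, 39.3°; ω = 3700: 13.7 dB, 13.6°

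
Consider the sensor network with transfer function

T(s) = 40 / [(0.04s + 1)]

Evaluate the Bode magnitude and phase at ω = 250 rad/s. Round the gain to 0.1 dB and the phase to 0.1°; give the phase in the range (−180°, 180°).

12.0 dB, -84.3°

At ω = 250 rad/s:
pole (1 + j250·0.04) = 1 + j10 → |·| ≈ 10.05, ∠ ≈ 84.29°
|T| = 40 · 1 / (10.05) ≈ 3.9801
Gain = 20 log₁₀(3.9801) ≈ 12.00 dB
∠T = (0°) − (84.29°) = -84.29°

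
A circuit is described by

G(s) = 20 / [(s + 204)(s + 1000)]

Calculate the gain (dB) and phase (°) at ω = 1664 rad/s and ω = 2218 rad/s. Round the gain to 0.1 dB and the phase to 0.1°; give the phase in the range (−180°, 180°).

ω = 1664: -104.2 dB, -142.0°; ω = 2218: -108.7 dB, -150.5°

At s = jω = j1664:
pole (s+204): 204 + j1664 → |·| = √(204²+1664²) = √2810512 ≈ 1676.5, ∠ = arctan(1664/204) ≈ 83.01°
pole (s+1000): 1000 + j1664 → |·| = √(1000²+1664²) = √3768896 ≈ 1941.4, ∠ = arctan(1664/1000) ≈ 59.00°
|G| = 20 / 3.2548e+06 ≈ 6.1448e-06
Gain = 20 log₁₀(6.1448e-06) ≈ -104.23 dB
∠G = 0.00° − 142.01° = -142.01°

At s = jω = j2218:
pole (s+204): 204 + j2218 → |·| = √(204²+2218²) = √4961140 ≈ 2227.4, ∠ = arctan(2218/204) ≈ 84.75°
pole (s+1000): 1000 + j2218 → |·| = √(1000²+2218²) = √5919524 ≈ 2433, ∠ = arctan(2218/1000) ≈ 65.73°
|G| = 20 / 5.4193e+06 ≈ 3.6905e-06
Gain = 20 log₁₀(3.6905e-06) ≈ -108.66 dB
∠G = 0.00° − 150.48° = -150.48°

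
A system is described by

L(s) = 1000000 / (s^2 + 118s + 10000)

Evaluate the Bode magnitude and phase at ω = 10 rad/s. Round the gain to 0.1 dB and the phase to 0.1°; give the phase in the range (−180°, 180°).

At s = jω = j10:
quadratic: (j10)² + 118·j10 + 10000 = 9900 + j1180 → |·| ≈ 9970.1, ∠ ≈ 6.80°
|L| = 1000000 / 9970.1 ≈ 100.3
Gain = 20 log₁₀(100.3) ≈ 40.03 dB
∠L = 0.00° − 6.80° = -6.80°

40.0 dB, -6.8°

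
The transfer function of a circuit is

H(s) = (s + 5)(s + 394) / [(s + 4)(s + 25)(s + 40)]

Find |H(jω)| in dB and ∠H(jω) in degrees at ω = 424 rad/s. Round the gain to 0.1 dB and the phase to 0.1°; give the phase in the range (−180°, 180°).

-49.9 dB, -124.3°

At s = jω = j424:
zero (s+5): 5 + j424 → |·| = √(5²+424²) = √179801 ≈ 424.03, ∠ = arctan(424/5) ≈ 89.32°
zero (s+394): 394 + j424 → |·| = √(394²+424²) = √335012 ≈ 578.8, ∠ = arctan(424/394) ≈ 47.10°
pole (s+4): 4 + j424 → |·| = √(4²+424²) = √179792 ≈ 424.02, ∠ = arctan(424/4) ≈ 89.46°
pole (s+25): 25 + j424 → |·| = √(25²+424²) = √180401 ≈ 424.74, ∠ = arctan(424/25) ≈ 86.63°
pole (s+40): 40 + j424 → |·| = √(40²+424²) = √181376 ≈ 425.88, ∠ = arctan(424/40) ≈ 84.61°
|H| = 1 · 2.4543e+05 / 7.67e+07 ≈ 0.0031999
Gain = 20 log₁₀(0.0031999) ≈ -49.90 dB
∠H = 136.42° − 260.70° = -124.28°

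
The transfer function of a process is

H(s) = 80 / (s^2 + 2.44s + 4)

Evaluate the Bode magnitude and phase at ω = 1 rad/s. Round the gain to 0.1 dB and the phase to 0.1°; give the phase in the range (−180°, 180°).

At s = jω = j1:
quadratic: (j1)² + 2.44·j1 + 4 = 3 + j2.44 → |·| ≈ 3.867, ∠ ≈ 39.12°
|H| = 80 / 3.867 ≈ 20.688
Gain = 20 log₁₀(20.688) ≈ 26.31 dB
∠H = 0.00° − 39.12° = -39.12°

26.3 dB, -39.1°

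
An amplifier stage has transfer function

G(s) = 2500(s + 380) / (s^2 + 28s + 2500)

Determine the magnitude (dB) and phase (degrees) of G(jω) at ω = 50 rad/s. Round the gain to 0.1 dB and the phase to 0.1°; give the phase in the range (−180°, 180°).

At s = jω = j50:
zero (s+380): 380 + j50 → |·| = √(380²+50²) = √146900 ≈ 383.28, ∠ = arctan(50/380) ≈ 7.50°
quadratic: (j50)² + 28·j50 + 2500 = 0 + j1400 → |·| ≈ 1400, ∠ ≈ 90.00°
|G| = 2500 · 383.28 / 1400 ≈ 684.43
Gain = 20 log₁₀(684.43) ≈ 56.71 dB
∠G = 7.50° − 90.00° = -82.50°

56.7 dB, -82.5°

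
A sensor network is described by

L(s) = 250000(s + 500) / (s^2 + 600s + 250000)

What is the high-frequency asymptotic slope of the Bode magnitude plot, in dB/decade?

Each pole contributes −20 dB/decade at high frequency; each zero contributes +20 dB/decade.
Net: 1 zero(s) − 2 pole(s) → -20 dB/decade.

-20 dB/decade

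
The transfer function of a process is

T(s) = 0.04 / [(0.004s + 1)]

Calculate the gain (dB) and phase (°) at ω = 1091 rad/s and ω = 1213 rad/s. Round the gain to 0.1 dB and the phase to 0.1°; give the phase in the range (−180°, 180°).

ω = 1091: -41.0 dB, -77.1°; ω = 1213: -41.9 dB, -78.4°

At ω = 1091 rad/s:
pole (1 + j1091·0.004) = 1 + j4.364 → |·| ≈ 4.4771, ∠ ≈ 77.09°
|T| = 0.04 · 1 / (4.4771) ≈ 0.0089344
Gain = 20 log₁₀(0.0089344) ≈ -40.98 dB
∠T = (0°) − (77.09°) = -77.09°

At ω = 1213 rad/s:
pole (1 + j1213·0.004) = 1 + j4.852 → |·| ≈ 4.954, ∠ ≈ 78.35°
|T| = 0.04 · 1 / (4.954) ≈ 0.0080743
Gain = 20 log₁₀(0.0080743) ≈ -41.86 dB
∠T = (0°) − (78.35°) = -78.35°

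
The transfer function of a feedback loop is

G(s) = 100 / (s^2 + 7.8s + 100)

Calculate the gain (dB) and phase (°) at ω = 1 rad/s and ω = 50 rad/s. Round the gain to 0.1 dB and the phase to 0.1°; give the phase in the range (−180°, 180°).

At s = jω = j1:
quadratic: (j1)² + 7.8·j1 + 100 = 99 + j7.8 → |·| ≈ 99.307, ∠ ≈ 4.50°
|G| = 100 / 99.307 ≈ 1.007
Gain = 20 log₁₀(1.007) ≈ 0.06 dB
∠G = 0.00° − 4.50° = -4.50°

At s = jω = j50:
quadratic: (j50)² + 7.8·j50 + 100 = -2400 + j390 → |·| ≈ 2431.5, ∠ ≈ 170.77°
|G| = 100 / 2431.5 ≈ 0.041127
Gain = 20 log₁₀(0.041127) ≈ -27.72 dB
∠G = 0.00° − 170.77° = -170.77°

ω = 1: 0.1 dB, -4.5°; ω = 50: -27.7 dB, -170.8°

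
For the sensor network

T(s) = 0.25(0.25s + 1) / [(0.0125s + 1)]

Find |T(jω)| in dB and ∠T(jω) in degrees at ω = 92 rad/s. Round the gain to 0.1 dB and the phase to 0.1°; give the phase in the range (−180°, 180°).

11.5 dB, 38.5°

At ω = 92 rad/s:
zero (1 + j92·0.25) = 1 + j23 → |·| ≈ 23.022, ∠ ≈ 87.51°
pole (1 + j92·0.0125) = 1 + j1.15 → |·| ≈ 1.524, ∠ ≈ 48.99°
|T| = 0.25 · 23.022 / (1.524) ≈ 3.7766
Gain = 20 log₁₀(3.7766) ≈ 11.54 dB
∠T = (87.51°) − (48.99°) = 38.52°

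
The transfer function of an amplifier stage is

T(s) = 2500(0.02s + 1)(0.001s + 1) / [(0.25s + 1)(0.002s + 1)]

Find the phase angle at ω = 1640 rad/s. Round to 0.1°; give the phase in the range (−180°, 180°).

-16.0°

At ω = 1640 rad/s:
zero (1 + j1640·0.02) = 1 + j32.8 → |·| ≈ 32.815, ∠ ≈ 88.25°
zero (1 + j1640·0.001) = 1 + j1.64 → |·| ≈ 1.9208, ∠ ≈ 58.63°
pole (1 + j1640·0.25) = 1 + j410 → |·| ≈ 410, ∠ ≈ 89.86°
pole (1 + j1640·0.002) = 1 + j3.28 → |·| ≈ 3.4291, ∠ ≈ 73.04°
∠T = (88.25° + 58.63°) − (89.86° + 73.04°) = -16.02°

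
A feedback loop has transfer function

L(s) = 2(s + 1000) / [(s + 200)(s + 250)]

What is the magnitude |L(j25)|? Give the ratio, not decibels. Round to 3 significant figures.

At s = jω = j25:
zero (s+1000): 1000 + j25 → |·| = √(1000²+25²) = √1000625 ≈ 1000.3, ∠ = arctan(25/1000) ≈ 1.43°
pole (s+200): 200 + j25 → |·| = √(200²+25²) = √40625 ≈ 201.56, ∠ = arctan(25/200) ≈ 7.13°
pole (s+250): 250 + j25 → |·| = √(250²+25²) = √63125 ≈ 251.25, ∠ = arctan(25/250) ≈ 5.71°
|L| = 2 · 1000.3 / 50642 ≈ 0.039505

0.0395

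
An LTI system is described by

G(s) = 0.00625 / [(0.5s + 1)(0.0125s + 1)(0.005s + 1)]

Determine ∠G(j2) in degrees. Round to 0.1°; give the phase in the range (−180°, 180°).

-47.0°

At ω = 2 rad/s:
pole (1 + j2·0.5) = 1 + j1 → |·| ≈ 1.4142, ∠ ≈ 45.00°
pole (1 + j2·0.0125) = 1 + j0.025 → |·| ≈ 1.0003, ∠ ≈ 1.43°
pole (1 + j2·0.005) = 1 + j0.01 → |·| ≈ 1, ∠ ≈ 0.57°
∠G = (0°) − (45.00° + 1.43° + 0.57°) = -47.00°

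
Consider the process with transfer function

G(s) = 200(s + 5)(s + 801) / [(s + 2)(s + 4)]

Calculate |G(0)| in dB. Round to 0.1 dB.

100.0 dB

G(0) = 200·5·801 / (2·4) ≈ 1.0012e+05
20 log₁₀(1.0012e+05) ≈ 100.01 dB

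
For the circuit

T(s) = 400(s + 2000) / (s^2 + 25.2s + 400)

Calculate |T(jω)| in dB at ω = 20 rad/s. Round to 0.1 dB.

64.0 dB

At s = jω = j20:
zero (s+2000): 2000 + j20 → |·| = √(2000²+20²) = √4000400 ≈ 2000.1, ∠ = arctan(20/2000) ≈ 0.57°
quadratic: (j20)² + 25.2·j20 + 400 = 0 + j504 → |·| ≈ 504, ∠ ≈ 90.00°
|T| = 400 · 2000.1 / 504 ≈ 1587.4
Gain = 20 log₁₀(1587.4) ≈ 64.01 dB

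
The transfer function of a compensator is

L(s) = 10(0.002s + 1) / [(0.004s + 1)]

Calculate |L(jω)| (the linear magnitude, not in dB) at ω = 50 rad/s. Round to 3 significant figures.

9.85

At ω = 50 rad/s:
zero (1 + j50·0.002) = 1 + j0.1 → |·| ≈ 1.005, ∠ ≈ 5.71°
pole (1 + j50·0.004) = 1 + j0.2 → |·| ≈ 1.0198, ∠ ≈ 11.31°
|L| = 10 · 1.005 / (1.0198) ≈ 9.8549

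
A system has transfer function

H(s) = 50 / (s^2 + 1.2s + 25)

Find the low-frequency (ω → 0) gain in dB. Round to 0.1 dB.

H(0) = 50 / 25 = 2
20 log₁₀(2) ≈ 6.02 dB

6.0 dB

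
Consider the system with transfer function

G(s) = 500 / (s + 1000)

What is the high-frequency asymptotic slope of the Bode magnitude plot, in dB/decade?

Each pole contributes −20 dB/decade at high frequency; each zero contributes +20 dB/decade.
Net: 0 zero(s) − 1 pole(s) → -20 dB/decade.

-20 dB/decade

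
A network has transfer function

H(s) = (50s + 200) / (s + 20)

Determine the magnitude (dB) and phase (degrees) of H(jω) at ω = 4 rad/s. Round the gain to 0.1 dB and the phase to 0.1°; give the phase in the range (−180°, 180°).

Substitute s = j4:
Numerator: 50(j4) + 200 = 200 + j200
Denominator: (j4) + 20 = 20 + j4
|N| = √(200² + 200²) ≈ 282.84, ∠N ≈ 45.00°
|D| = √(20² + 4²) ≈ 20.396, ∠D ≈ 11.31°
|H| = 282.84 / 20.396 ≈ 13.867
Gain = 20 log₁₀(13.867) ≈ 22.84 dB
∠H = 45.00° − 11.31° = 33.69°

22.8 dB, 33.7°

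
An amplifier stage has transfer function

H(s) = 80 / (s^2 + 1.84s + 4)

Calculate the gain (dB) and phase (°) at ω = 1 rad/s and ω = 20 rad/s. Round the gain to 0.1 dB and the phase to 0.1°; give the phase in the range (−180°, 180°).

ω = 1: 27.1 dB, -31.5°; ω = 20: -13.9 dB, -174.7°

At s = jω = j1:
quadratic: (j1)² + 1.84·j1 + 4 = 3 + j1.84 → |·| ≈ 3.5193, ∠ ≈ 31.52°
|H| = 80 / 3.5193 ≈ 22.732
Gain = 20 log₁₀(22.732) ≈ 27.13 dB
∠H = 0.00° − 31.52° = -31.52°

At s = jω = j20:
quadratic: (j20)² + 1.84·j20 + 4 = -396 + j36.8 → |·| ≈ 397.71, ∠ ≈ 174.69°
|H| = 80 / 397.71 ≈ 0.20115
Gain = 20 log₁₀(0.20115) ≈ -13.93 dB
∠H = 0.00° − 174.69° = -174.69°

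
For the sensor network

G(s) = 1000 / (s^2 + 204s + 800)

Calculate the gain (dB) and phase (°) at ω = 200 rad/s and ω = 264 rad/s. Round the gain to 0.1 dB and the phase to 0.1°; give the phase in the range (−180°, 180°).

ω = 200: -35.1 dB, -133.9°; ω = 264: -38.8 dB, -142.0°

Substitute s = j200:
Numerator: 1000 = 1000 + j0
Denominator: (j200)^2 + 204(j200) + 800 = -39200 + j40800
|N| = √(1000² + 0²) ≈ 1000, ∠N ≈ 0.00°
|D| = √(39200² + 40800²) ≈ 56580, ∠D ≈ 133.85°
|G| = 1000 / 56580 ≈ 0.017674
Gain = 20 log₁₀(0.017674) ≈ -35.05 dB
∠G = 0.00° − 133.85° = -133.85°

Substitute s = j264:
Numerator: 1000 = 1000 + j0
Denominator: (j264)^2 + 204(j264) + 800 = -68896 + j53856
|N| = √(1000² + 0²) ≈ 1000, ∠N ≈ 0.00°
|D| = √(68896² + 53856²) ≈ 87448, ∠D ≈ 141.99°
|G| = 1000 / 87448 ≈ 0.011435
Gain = 20 log₁₀(0.011435) ≈ -38.84 dB
∠G = 0.00° − 141.99° = -141.99°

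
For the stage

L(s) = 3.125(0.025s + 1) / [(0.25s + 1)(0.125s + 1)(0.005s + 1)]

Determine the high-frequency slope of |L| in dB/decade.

Each pole contributes −20 dB/decade at high frequency; each zero contributes +20 dB/decade.
Net: 1 zero(s) − 3 pole(s) → -40 dB/decade.

-40 dB/decade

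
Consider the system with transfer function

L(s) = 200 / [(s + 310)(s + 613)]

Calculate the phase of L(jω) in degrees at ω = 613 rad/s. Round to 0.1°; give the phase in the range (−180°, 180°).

-108.2°

At s = jω = j613:
pole (s+310): 310 + j613 → |·| = √(310²+613²) = √471869 ≈ 686.93, ∠ = arctan(613/310) ≈ 63.17°
pole (s+613): 613 + j613 → |·| = √(613²+613²) = √751538 ≈ 866.91, ∠ = arctan(613/613) ≈ 45.00°
∠L = 0.00° − 108.17° = -108.17°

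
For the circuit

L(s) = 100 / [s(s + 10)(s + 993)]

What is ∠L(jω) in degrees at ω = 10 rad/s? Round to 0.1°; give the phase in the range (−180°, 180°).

At s = jω = j10:
pole (s+10): 10 + j10 → |·| = √(10²+10²) = √200 ≈ 14.142, ∠ = arctan(10/10) ≈ 45.00°
pole (s+993): 993 + j10 → |·| = √(993²+10²) = √986149 ≈ 993.05, ∠ = arctan(10/993) ≈ 0.58°
pole at origin: |s| = 10, ∠ = 90.00° (in denominator)
∠L = 0.00° − 135.58° = -135.58°

-135.6°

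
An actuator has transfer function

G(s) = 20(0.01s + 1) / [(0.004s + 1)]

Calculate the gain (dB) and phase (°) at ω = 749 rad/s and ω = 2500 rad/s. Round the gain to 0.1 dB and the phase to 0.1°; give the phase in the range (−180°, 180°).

ω = 749: 33.6 dB, 10.9°; ω = 2500: 33.9 dB, 3.4°

At ω = 749 rad/s:
zero (1 + j749·0.01) = 1 + j7.49 → |·| ≈ 7.5565, ∠ ≈ 82.40°
pole (1 + j749·0.004) = 1 + j2.996 → |·| ≈ 3.1585, ∠ ≈ 71.54°
|G| = 20 · 7.5565 / (3.1585) ≈ 47.849
Gain = 20 log₁₀(47.849) ≈ 33.60 dB
∠G = (82.40°) − (71.54°) = 10.86°

At ω = 2500 rad/s:
zero (1 + j2500·0.01) = 1 + j25 → |·| ≈ 25.02, ∠ ≈ 87.71°
pole (1 + j2500·0.004) = 1 + j10 → |·| ≈ 10.05, ∠ ≈ 84.29°
|G| = 20 · 25.02 / (10.05) ≈ 49.791
Gain = 20 log₁₀(49.791) ≈ 33.94 dB
∠G = (87.71°) − (84.29°) = 3.42°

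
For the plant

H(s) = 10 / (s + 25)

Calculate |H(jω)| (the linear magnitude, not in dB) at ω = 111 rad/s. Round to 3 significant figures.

0.0879

Substitute s = j111:
Numerator: 10 = 10 + j0
Denominator: (j111) + 25 = 25 + j111
|N| = √(10² + 0²) ≈ 10, ∠N ≈ 0.00°
|D| = √(25² + 111²) ≈ 113.78, ∠D ≈ 77.31°
|H| = 10 / 113.78 ≈ 0.087889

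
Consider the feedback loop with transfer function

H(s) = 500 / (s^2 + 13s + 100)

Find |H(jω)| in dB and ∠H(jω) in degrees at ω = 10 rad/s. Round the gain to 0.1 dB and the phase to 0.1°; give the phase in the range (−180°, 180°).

At s = jω = j10:
quadratic: (j10)² + 13·j10 + 100 = 0 + j130 → |·| ≈ 130, ∠ ≈ 90.00°
|H| = 500 / 130 ≈ 3.8462
Gain = 20 log₁₀(3.8462) ≈ 11.70 dB
∠H = 0.00° − 90.00° = -90.00°

11.7 dB, -90.0°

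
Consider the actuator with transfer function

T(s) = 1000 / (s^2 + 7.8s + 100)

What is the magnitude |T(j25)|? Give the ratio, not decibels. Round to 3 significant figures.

At s = jω = j25:
quadratic: (j25)² + 7.8·j25 + 100 = -525 + j195 → |·| ≈ 560.04, ∠ ≈ 159.62°
|T| = 1000 / 560.04 ≈ 1.7856

1.79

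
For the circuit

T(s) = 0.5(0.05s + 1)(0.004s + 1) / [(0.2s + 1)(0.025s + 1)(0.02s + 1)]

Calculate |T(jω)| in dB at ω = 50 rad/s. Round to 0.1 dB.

-24.4 dB

At ω = 50 rad/s:
zero (1 + j50·0.05) = 1 + j2.5 → |·| ≈ 2.6926, ∠ ≈ 68.20°
zero (1 + j50·0.004) = 1 + j0.2 → |·| ≈ 1.0198, ∠ ≈ 11.31°
pole (1 + j50·0.2) = 1 + j10 → |·| ≈ 10.05, ∠ ≈ 84.29°
pole (1 + j50·0.025) = 1 + j1.25 → |·| ≈ 1.6008, ∠ ≈ 51.34°
pole (1 + j50·0.02) = 1 + j1 → |·| ≈ 1.4142, ∠ ≈ 45.00°
|T| = 0.5 · 2.6926 · 1.0198 / (10.05 · 1.6008 · 1.4142) ≈ 0.060345
Gain = 20 log₁₀(0.060345) ≈ -24.39 dB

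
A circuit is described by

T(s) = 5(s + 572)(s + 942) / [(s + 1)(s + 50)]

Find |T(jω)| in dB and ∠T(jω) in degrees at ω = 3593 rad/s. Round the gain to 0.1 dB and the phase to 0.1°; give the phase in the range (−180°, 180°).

At s = jω = j3593:
zero (s+572): 572 + j3593 → |·| = √(572²+3593²) = √13236833 ≈ 3638.2, ∠ = arctan(3593/572) ≈ 80.95°
zero (s+942): 942 + j3593 → |·| = √(942²+3593²) = √13797013 ≈ 3714.4, ∠ = arctan(3593/942) ≈ 75.31°
pole (s+1): 1 + j3593 → |·| = √(1²+3593²) = √12909650 ≈ 3593, ∠ = arctan(3593/1) ≈ 89.98°
pole (s+50): 50 + j3593 → |·| = √(50²+3593²) = √12912149 ≈ 3593.3, ∠ = arctan(3593/50) ≈ 89.20°
|T| = 5 · 1.3514e+07 / 1.2911e+07 ≈ 5.2335
Gain = 20 log₁₀(5.2335) ≈ 14.38 dB
∠T = 156.26° − 179.18° = -22.92°

14.4 dB, -22.9°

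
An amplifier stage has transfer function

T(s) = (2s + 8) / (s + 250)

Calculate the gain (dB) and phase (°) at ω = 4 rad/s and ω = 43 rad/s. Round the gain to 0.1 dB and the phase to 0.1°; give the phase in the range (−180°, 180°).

Substitute s = j4:
Numerator: 2(j4) + 8 = 8 + j8
Denominator: (j4) + 250 = 250 + j4
|N| = √(8² + 8²) ≈ 11.314, ∠N ≈ 45.00°
|D| = √(250² + 4²) ≈ 250.03, ∠D ≈ 0.92°
|T| = 11.314 / 250.03 ≈ 0.045251
Gain = 20 log₁₀(0.045251) ≈ -26.89 dB
∠T = 45.00° − 0.92° = 44.08°

Substitute s = j43:
Numerator: 2(j43) + 8 = 8 + j86
Denominator: (j43) + 250 = 250 + j43
|N| = √(8² + 86²) ≈ 86.371, ∠N ≈ 84.69°
|D| = √(250² + 43²) ≈ 253.67, ∠D ≈ 9.76°
|T| = 86.371 / 253.67 ≈ 0.34049
Gain = 20 log₁₀(0.34049) ≈ -9.36 dB
∠T = 84.69° − 9.76° = 74.93°

ω = 4: -26.9 dB, 44.1°; ω = 43: -9.4 dB, 74.9°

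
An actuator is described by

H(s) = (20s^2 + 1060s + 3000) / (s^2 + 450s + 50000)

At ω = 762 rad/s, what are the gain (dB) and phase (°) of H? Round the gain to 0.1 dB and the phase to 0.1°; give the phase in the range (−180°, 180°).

25.3 dB, 28.9°

Substitute s = j762:
Numerator: 20(j762)^2 + 1060(j762) + 3000 = -11609880 + j807720
Denominator: (j762)^2 + 450(j762) + 50000 = -530644 + j342900
|N| = √(11609880² + 807720²) ≈ 1.1638e+07, ∠N ≈ 176.02°
|D| = √(530644² + 342900²) ≈ 6.3179e+05, ∠D ≈ 147.13°
|H| = 1.1638e+07 / 6.3179e+05 ≈ 18.421
Gain = 20 log₁₀(18.421) ≈ 25.31 dB
∠H = 176.02° − 147.13° = 28.89°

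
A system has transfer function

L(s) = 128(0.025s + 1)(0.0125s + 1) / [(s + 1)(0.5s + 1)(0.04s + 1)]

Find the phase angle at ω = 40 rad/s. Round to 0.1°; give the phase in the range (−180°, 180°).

-162.1°

At ω = 40 rad/s:
zero (1 + j40·0.025) = 1 + j1 → |·| ≈ 1.4142, ∠ ≈ 45.00°
zero (1 + j40·0.0125) = 1 + j0.5 → |·| ≈ 1.118, ∠ ≈ 26.57°
pole (1 + j40·1) = 1 + j40 → |·| ≈ 40.012, ∠ ≈ 88.57°
pole (1 + j40·0.5) = 1 + j20 → |·| ≈ 20.025, ∠ ≈ 87.14°
pole (1 + j40·0.04) = 1 + j1.6 → |·| ≈ 1.8868, ∠ ≈ 57.99°
∠L = (45.00° + 26.57°) − (88.57° + 87.14° + 57.99°) = -162.13°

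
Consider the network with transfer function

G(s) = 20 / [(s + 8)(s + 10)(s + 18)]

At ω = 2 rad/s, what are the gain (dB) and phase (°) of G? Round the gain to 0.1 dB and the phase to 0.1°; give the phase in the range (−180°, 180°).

At s = jω = j2:
pole (s+8): 8 + j2 → |·| = √(8²+2²) = √68 ≈ 8.2462, ∠ = arctan(2/8) ≈ 14.04°
pole (s+10): 10 + j2 → |·| = √(10²+2²) = √104 ≈ 10.198, ∠ = arctan(2/10) ≈ 11.31°
pole (s+18): 18 + j2 → |·| = √(18²+2²) = √328 ≈ 18.111, ∠ = arctan(2/18) ≈ 6.34°
|G| = 20 / 1523 ≈ 0.013132
Gain = 20 log₁₀(0.013132) ≈ -37.63 dB
∠G = 0.00° − 31.69° = -31.69°

-37.6 dB, -31.7°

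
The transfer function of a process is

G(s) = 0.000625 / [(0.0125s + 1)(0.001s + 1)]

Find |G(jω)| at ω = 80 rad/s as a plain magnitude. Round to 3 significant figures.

0.000441

At ω = 80 rad/s:
pole (1 + j80·0.0125) = 1 + j1 → |·| ≈ 1.4142, ∠ ≈ 45.00°
pole (1 + j80·0.001) = 1 + j0.08 → |·| ≈ 1.0032, ∠ ≈ 4.57°
|G| = 0.000625 · 1 / (1.4142 · 1.0032) ≈ 0.00044054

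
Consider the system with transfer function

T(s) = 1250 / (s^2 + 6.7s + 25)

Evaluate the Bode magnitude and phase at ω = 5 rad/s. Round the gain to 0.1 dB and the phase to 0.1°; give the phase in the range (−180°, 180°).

31.4 dB, -90.0°

At s = jω = j5:
quadratic: (j5)² + 6.7·j5 + 25 = 0 + j33.5 → |·| ≈ 33.5, ∠ ≈ 90.00°
|T| = 1250 / 33.5 ≈ 37.313
Gain = 20 log₁₀(37.313) ≈ 31.44 dB
∠T = 0.00° − 90.00° = -90.00°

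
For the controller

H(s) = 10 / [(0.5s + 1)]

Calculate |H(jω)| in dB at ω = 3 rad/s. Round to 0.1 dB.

14.9 dB

At ω = 3 rad/s:
pole (1 + j3·0.5) = 1 + j1.5 → |·| ≈ 1.8028, ∠ ≈ 56.31°
|H| = 10 · 1 / (1.8028) ≈ 5.5469
Gain = 20 log₁₀(5.5469) ≈ 14.88 dB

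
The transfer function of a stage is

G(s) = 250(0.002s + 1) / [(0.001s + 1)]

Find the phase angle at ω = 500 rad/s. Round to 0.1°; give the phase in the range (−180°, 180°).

18.4°

At ω = 500 rad/s:
zero (1 + j500·0.002) = 1 + j1 → |·| ≈ 1.4142, ∠ ≈ 45.00°
pole (1 + j500·0.001) = 1 + j0.5 → |·| ≈ 1.118, ∠ ≈ 26.57°
∠G = (45.00°) − (26.57°) = 18.43°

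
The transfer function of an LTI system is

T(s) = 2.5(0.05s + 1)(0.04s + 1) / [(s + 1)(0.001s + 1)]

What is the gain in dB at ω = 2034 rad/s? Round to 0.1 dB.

13.0 dB

At ω = 2034 rad/s:
zero (1 + j2034·0.05) = 1 + j101.7 → |·| ≈ 101.7, ∠ ≈ 89.44°
zero (1 + j2034·0.04) = 1 + j81.36 → |·| ≈ 81.366, ∠ ≈ 89.30°
pole (1 + j2034·1) = 1 + j2034 → |·| ≈ 2034, ∠ ≈ 89.97°
pole (1 + j2034·0.001) = 1 + j2.034 → |·| ≈ 2.2665, ∠ ≈ 63.82°
|T| = 2.5 · 101.7 · 81.366 / (2034 · 2.2665) ≈ 4.4874
Gain = 20 log₁₀(4.4874) ≈ 13.04 dB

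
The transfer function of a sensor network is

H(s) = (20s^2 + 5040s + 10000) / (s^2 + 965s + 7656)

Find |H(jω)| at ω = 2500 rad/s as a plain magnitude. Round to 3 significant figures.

18.8

Substitute s = j2500:
Numerator: 20(j2500)^2 + 5040(j2500) + 10000 = -124990000 + j12600000
Denominator: (j2500)^2 + 965(j2500) + 7656 = -6242344 + j2412500
|N| = √(124990000² + 12600000²) ≈ 1.2562e+08, ∠N ≈ 174.24°
|D| = √(6242344² + 2412500²) ≈ 6.6923e+06, ∠D ≈ 158.87°
|H| = 1.2562e+08 / 6.6923e+06 ≈ 18.771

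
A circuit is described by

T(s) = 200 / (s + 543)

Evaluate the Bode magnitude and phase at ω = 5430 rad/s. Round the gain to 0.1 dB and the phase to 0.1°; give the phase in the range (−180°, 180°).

-28.7 dB, -84.3°

Substitute s = j5430:
Numerator: 200 = 200 + j0
Denominator: (j5430) + 543 = 543 + j5430
|N| = √(200² + 0²) ≈ 200, ∠N ≈ 0.00°
|D| = √(543² + 5430²) ≈ 5457.1, ∠D ≈ 84.29°
|T| = 200 / 5457.1 ≈ 0.03665
Gain = 20 log₁₀(0.03665) ≈ -28.72 dB
∠T = 0.00° − 84.29° = -84.29°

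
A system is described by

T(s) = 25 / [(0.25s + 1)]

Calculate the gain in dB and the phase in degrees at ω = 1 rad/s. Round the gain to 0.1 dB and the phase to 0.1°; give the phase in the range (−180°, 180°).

At ω = 1 rad/s:
pole (1 + j1·0.25) = 1 + j0.25 → |·| ≈ 1.0308, ∠ ≈ 14.04°
|T| = 25 · 1 / (1.0308) ≈ 24.253
Gain = 20 log₁₀(24.253) ≈ 27.70 dB
∠T = (0°) − (14.04°) = -14.04°

27.7 dB, -14.0°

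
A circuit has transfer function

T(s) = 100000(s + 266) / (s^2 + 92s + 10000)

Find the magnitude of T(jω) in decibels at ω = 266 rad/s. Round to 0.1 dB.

55.2 dB

At s = jω = j266:
zero (s+266): 266 + j266 → |·| = √(266²+266²) = √141512 ≈ 376.18, ∠ = arctan(266/266) ≈ 45.00°
quadratic: (j266)² + 92·j266 + 10000 = -60756 + j24472 → |·| ≈ 65499, ∠ ≈ 158.06°
|T| = 100000 · 376.18 / 65499 ≈ 574.33
Gain = 20 log₁₀(574.33) ≈ 55.18 dB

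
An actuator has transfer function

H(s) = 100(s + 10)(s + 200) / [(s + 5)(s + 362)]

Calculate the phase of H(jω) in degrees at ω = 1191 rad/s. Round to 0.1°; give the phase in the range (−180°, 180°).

At s = jω = j1191:
zero (s+10): 10 + j1191 → |·| = √(10²+1191²) = √1418581 ≈ 1191, ∠ = arctan(1191/10) ≈ 89.52°
zero (s+200): 200 + j1191 → |·| = √(200²+1191²) = √1458481 ≈ 1207.7, ∠ = arctan(1191/200) ≈ 80.47°
pole (s+5): 5 + j1191 → |·| = √(5²+1191²) = √1418506 ≈ 1191, ∠ = arctan(1191/5) ≈ 89.76°
pole (s+362): 362 + j1191 → |·| = √(362²+1191²) = √1549525 ≈ 1244.8, ∠ = arctan(1191/362) ≈ 73.09°
∠H = 169.99° − 162.85° = 7.14°

7.1°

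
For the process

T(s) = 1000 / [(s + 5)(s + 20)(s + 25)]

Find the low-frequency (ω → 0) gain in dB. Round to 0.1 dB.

T(0) = 1000 / (5·20·25) = 0.4
20 log₁₀(0.4) ≈ -7.96 dB

-8.0 dB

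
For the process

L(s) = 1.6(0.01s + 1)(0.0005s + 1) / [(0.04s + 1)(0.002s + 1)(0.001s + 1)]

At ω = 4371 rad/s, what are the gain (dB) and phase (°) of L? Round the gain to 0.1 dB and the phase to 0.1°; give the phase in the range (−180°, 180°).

-32.3 dB, -96.2°

At ω = 4371 rad/s:
zero (1 + j4371·0.01) = 1 + j43.71 → |·| ≈ 43.721, ∠ ≈ 88.69°
zero (1 + j4371·0.0005) = 1 + j2.1855 → |·| ≈ 2.4034, ∠ ≈ 65.41°
pole (1 + j4371·0.04) = 1 + j174.84 → |·| ≈ 174.84, ∠ ≈ 89.67°
pole (1 + j4371·0.002) = 1 + j8.742 → |·| ≈ 8.799, ∠ ≈ 83.47°
pole (1 + j4371·0.001) = 1 + j4.371 → |·| ≈ 4.4839, ∠ ≈ 77.11°
|L| = 1.6 · 43.721 · 2.4034 / (174.84 · 8.799 · 4.4839) ≈ 0.024373
Gain = 20 log₁₀(0.024373) ≈ -32.26 dB
∠L = (88.69° + 65.41°) − (89.67° + 83.47° + 77.11°) = -96.15°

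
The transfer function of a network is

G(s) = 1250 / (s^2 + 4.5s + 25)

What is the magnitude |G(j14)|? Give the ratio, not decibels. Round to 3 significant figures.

At s = jω = j14:
quadratic: (j14)² + 4.5·j14 + 25 = -171 + j63 → |·| ≈ 182.24, ∠ ≈ 159.78°
|G| = 1250 / 182.24 ≈ 6.8591

6.86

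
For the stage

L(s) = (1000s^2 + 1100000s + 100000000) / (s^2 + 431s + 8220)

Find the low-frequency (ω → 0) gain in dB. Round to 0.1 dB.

L(0) = 100000000 / 8220 ≈ 12165
20 log₁₀(12165) ≈ 81.70 dB

81.7 dB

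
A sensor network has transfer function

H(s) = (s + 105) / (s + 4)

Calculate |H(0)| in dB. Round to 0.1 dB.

H(0) = 1·105 / (4) = 26.25
20 log₁₀(26.25) ≈ 28.38 dB

28.4 dB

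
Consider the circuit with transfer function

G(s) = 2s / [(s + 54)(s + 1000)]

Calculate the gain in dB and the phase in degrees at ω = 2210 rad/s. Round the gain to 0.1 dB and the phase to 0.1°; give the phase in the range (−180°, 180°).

At s = jω = j2210:
zero at origin: s = j2210 → |·| = 2210, ∠ = 90.00°
pole (s+54): 54 + j2210 → |·| = √(54²+2210²) = √4887016 ≈ 2210.7, ∠ = arctan(2210/54) ≈ 88.60°
pole (s+1000): 1000 + j2210 → |·| = √(1000²+2210²) = √5884100 ≈ 2425.7, ∠ = arctan(2210/1000) ≈ 65.65°
|G| = 2 · 2210 / 5.3625e+06 ≈ 0.00082424
Gain = 20 log₁₀(0.00082424) ≈ -61.68 dB
∠G = 90.00° − 154.25° = -64.25°

-61.7 dB, -64.3°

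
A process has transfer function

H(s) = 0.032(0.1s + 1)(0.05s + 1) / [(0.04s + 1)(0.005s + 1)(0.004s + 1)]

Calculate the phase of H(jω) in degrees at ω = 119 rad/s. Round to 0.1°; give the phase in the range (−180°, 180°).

At ω = 119 rad/s:
zero (1 + j119·0.1) = 1 + j11.9 → |·| ≈ 11.942, ∠ ≈ 85.20°
zero (1 + j119·0.05) = 1 + j5.95 → |·| ≈ 6.0334, ∠ ≈ 80.46°
pole (1 + j119·0.04) = 1 + j4.76 → |·| ≈ 4.8639, ∠ ≈ 78.14°
pole (1 + j119·0.005) = 1 + j0.595 → |·| ≈ 1.1636, ∠ ≈ 30.75°
pole (1 + j119·0.004) = 1 + j0.476 → |·| ≈ 1.1075, ∠ ≈ 25.45°
∠H = (85.20° + 80.46°) − (78.14° + 30.75° + 25.45°) = 31.32°

31.3°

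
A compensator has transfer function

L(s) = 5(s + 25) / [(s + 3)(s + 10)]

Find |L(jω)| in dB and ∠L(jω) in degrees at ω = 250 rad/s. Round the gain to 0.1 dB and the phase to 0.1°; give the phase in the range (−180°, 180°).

-33.9 dB, -92.7°

At s = jω = j250:
zero (s+25): 25 + j250 → |·| = √(25²+250²) = √63125 ≈ 251.25, ∠ = arctan(250/25) ≈ 84.29°
pole (s+3): 3 + j250 → |·| = √(3²+250²) = √62509 ≈ 250.02, ∠ = arctan(250/3) ≈ 89.31°
pole (s+10): 10 + j250 → |·| = √(10²+250²) = √62600 ≈ 250.2, ∠ = arctan(250/10) ≈ 87.71°
|L| = 5 · 251.25 / 62555 ≈ 0.020082
Gain = 20 log₁₀(0.020082) ≈ -33.94 dB
∠L = 84.29° − 177.02° = -92.73°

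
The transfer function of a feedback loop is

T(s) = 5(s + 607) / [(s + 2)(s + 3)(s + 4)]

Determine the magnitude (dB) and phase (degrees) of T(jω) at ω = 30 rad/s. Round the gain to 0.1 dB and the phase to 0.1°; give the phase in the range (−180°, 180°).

-19.1 dB, 109.9°

At s = jω = j30:
zero (s+607): 607 + j30 → |·| = √(607²+30²) = √369349 ≈ 607.74, ∠ = arctan(30/607) ≈ 2.83°
pole (s+2): 2 + j30 → |·| = √(2²+30²) = √904 ≈ 30.067, ∠ = arctan(30/2) ≈ 86.19°
pole (s+3): 3 + j30 → |·| = √(3²+30²) = √909 ≈ 30.15, ∠ = arctan(30/3) ≈ 84.29°
pole (s+4): 4 + j30 → |·| = √(4²+30²) = √916 ≈ 30.265, ∠ = arctan(30/4) ≈ 82.41°
|T| = 5 · 607.74 / 27436 ≈ 0.11076
Gain = 20 log₁₀(0.11076) ≈ -19.11 dB
∠T = 2.83° − 252.89° = -250.06° ≡ 109.94° (principal value)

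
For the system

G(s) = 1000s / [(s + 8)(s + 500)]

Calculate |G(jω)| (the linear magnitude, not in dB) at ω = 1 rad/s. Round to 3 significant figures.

0.248

At s = jω = j1:
zero at origin: s = j1 → |·| = 1, ∠ = 90.00°
pole (s+8): 8 + j1 → |·| = √(8²+1²) = √65 ≈ 8.0623, ∠ = arctan(1/8) ≈ 7.13°
pole (s+500): 500 + j1 → |·| = √(500²+1²) = √250001 ≈ 500, ∠ = arctan(1/500) ≈ 0.11°
|G| = 1000 · 1 / 4031.2 ≈ 0.24807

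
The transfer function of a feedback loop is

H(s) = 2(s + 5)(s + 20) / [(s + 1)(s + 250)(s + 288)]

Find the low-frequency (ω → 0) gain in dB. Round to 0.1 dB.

H(0) = 2·5·20 / (1·250·288) ≈ 0.0027778
20 log₁₀(0.0027778) ≈ -51.13 dB

-51.1 dB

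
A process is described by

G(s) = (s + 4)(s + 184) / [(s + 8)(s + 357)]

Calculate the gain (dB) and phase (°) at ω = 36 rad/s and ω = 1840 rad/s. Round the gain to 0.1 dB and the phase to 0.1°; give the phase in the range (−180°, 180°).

ω = 36: -5.8 dB, 11.5°; ω = 1840: -0.1 dB, 5.4°

At s = jω = j36:
zero (s+4): 4 + j36 → |·| = √(4²+36²) = √1312 ≈ 36.222, ∠ = arctan(36/4) ≈ 83.66°
zero (s+184): 184 + j36 → |·| = √(184²+36²) = √35152 ≈ 187.49, ∠ = arctan(36/184) ≈ 11.07°
pole (s+8): 8 + j36 → |·| = √(8²+36²) = √1360 ≈ 36.878, ∠ = arctan(36/8) ≈ 77.47°
pole (s+357): 357 + j36 → |·| = √(357²+36²) = √128745 ≈ 358.81, ∠ = arctan(36/357) ≈ 5.76°
|G| = 1 · 6791.3 / 13232 ≈ 0.51325
Gain = 20 log₁₀(0.51325) ≈ -5.79 dB
∠G = 94.73° − 83.23° = 11.50°

At s = jω = j1840:
zero (s+4): 4 + j1840 → |·| = √(4²+1840²) = √3385616 ≈ 1840, ∠ = arctan(1840/4) ≈ 89.88°
zero (s+184): 184 + j1840 → |·| = √(184²+1840²) = √3419456 ≈ 1849.2, ∠ = arctan(1840/184) ≈ 84.29°
pole (s+8): 8 + j1840 → |·| = √(8²+1840²) = √3385664 ≈ 1840, ∠ = arctan(1840/8) ≈ 89.75°
pole (s+357): 357 + j1840 → |·| = √(357²+1840²) = √3513049 ≈ 1874.3, ∠ = arctan(1840/357) ≈ 79.02°
|G| = 1 · 3.4025e+06 / 3.4487e+06 ≈ 0.9866
Gain = 20 log₁₀(0.9866) ≈ -0.12 dB
∠G = 174.17° − 168.77° = 5.40°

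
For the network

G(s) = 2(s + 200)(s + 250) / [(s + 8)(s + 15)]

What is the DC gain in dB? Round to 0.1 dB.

G(0) = 2·200·250 / (8·15) ≈ 833.33
20 log₁₀(833.33) ≈ 58.42 dB

58.4 dB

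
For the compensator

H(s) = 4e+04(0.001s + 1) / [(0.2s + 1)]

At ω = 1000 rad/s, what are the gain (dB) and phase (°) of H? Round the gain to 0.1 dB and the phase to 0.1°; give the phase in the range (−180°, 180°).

49.0 dB, -44.7°

At ω = 1000 rad/s:
zero (1 + j1000·0.001) = 1 + j1 → |·| ≈ 1.4142, ∠ ≈ 45.00°
pole (1 + j1000·0.2) = 1 + j200 → |·| ≈ 200, ∠ ≈ 89.71°
|H| = 4e+04 · 1.4142 / (200) ≈ 282.84
Gain = 20 log₁₀(282.84) ≈ 49.03 dB
∠H = (45.00°) − (89.71°) = -44.71°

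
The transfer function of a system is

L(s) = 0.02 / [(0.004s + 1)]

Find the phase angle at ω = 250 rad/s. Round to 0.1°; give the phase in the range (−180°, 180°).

-45.0°

At ω = 250 rad/s:
pole (1 + j250·0.004) = 1 + j1 → |·| ≈ 1.4142, ∠ ≈ 45.00°
∠L = (0°) − (45.00°) = -45.00°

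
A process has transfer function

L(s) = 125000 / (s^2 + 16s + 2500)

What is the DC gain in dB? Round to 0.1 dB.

34.0 dB

L(0) = 125000 / 2500 = 50
20 log₁₀(50) ≈ 33.98 dB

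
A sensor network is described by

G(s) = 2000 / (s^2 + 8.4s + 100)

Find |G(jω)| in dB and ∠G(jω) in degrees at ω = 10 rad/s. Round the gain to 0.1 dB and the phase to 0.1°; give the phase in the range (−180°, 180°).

27.5 dB, -90.0°

At s = jω = j10:
quadratic: (j10)² + 8.4·j10 + 100 = 0 + j84 → |·| ≈ 84, ∠ ≈ 90.00°
|G| = 2000 / 84 ≈ 23.81
Gain = 20 log₁₀(23.81) ≈ 27.54 dB
∠G = 0.00° − 90.00° = -90.00°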